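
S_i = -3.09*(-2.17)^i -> [-3.09, 6.71, -14.55, 31.57, -68.52]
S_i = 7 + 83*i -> [7, 90, 173, 256, 339]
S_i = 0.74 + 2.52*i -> [0.74, 3.26, 5.78, 8.3, 10.82]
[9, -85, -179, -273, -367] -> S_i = 9 + -94*i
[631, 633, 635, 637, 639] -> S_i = 631 + 2*i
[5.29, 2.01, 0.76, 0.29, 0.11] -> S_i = 5.29*0.38^i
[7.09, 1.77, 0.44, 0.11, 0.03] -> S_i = 7.09*0.25^i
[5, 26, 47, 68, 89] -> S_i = 5 + 21*i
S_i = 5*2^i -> [5, 10, 20, 40, 80]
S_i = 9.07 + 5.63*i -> [9.07, 14.7, 20.33, 25.96, 31.59]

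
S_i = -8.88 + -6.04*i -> [-8.88, -14.92, -20.96, -27.0, -33.04]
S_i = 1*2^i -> [1, 2, 4, 8, 16]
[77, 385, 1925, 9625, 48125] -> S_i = 77*5^i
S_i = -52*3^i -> [-52, -156, -468, -1404, -4212]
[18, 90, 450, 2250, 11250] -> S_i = 18*5^i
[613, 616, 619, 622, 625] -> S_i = 613 + 3*i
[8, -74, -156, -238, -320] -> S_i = 8 + -82*i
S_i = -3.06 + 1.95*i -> [-3.06, -1.11, 0.84, 2.79, 4.74]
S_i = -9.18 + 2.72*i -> [-9.18, -6.46, -3.74, -1.02, 1.7]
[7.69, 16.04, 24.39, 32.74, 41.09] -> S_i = 7.69 + 8.35*i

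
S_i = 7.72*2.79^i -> [7.72, 21.54, 60.09, 167.66, 467.77]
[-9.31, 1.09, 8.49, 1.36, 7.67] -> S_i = Random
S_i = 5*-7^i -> [5, -35, 245, -1715, 12005]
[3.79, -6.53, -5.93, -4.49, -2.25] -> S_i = Random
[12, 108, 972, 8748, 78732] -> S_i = 12*9^i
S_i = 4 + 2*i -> [4, 6, 8, 10, 12]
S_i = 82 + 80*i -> [82, 162, 242, 322, 402]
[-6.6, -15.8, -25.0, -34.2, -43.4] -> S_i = -6.60 + -9.20*i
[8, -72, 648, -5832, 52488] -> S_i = 8*-9^i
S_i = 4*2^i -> [4, 8, 16, 32, 64]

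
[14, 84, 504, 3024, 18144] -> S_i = 14*6^i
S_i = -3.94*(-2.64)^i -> [-3.94, 10.4, -27.46, 72.49, -191.39]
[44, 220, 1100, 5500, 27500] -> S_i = 44*5^i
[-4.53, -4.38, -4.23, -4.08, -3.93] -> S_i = -4.53 + 0.15*i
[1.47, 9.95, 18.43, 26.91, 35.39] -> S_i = 1.47 + 8.48*i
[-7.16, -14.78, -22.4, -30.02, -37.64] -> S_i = -7.16 + -7.62*i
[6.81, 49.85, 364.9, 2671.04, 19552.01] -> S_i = 6.81*7.32^i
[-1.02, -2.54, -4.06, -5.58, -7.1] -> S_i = -1.02 + -1.52*i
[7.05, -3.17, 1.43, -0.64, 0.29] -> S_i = 7.05*(-0.45)^i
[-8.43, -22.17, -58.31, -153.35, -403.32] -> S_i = -8.43*2.63^i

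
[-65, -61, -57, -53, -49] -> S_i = -65 + 4*i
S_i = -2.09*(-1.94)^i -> [-2.09, 4.05, -7.87, 15.26, -29.6]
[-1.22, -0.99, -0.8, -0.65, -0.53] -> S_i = -1.22*0.81^i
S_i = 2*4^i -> [2, 8, 32, 128, 512]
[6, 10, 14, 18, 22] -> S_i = 6 + 4*i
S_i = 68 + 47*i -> [68, 115, 162, 209, 256]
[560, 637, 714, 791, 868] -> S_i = 560 + 77*i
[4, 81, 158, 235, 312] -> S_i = 4 + 77*i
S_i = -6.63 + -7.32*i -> [-6.63, -13.95, -21.27, -28.59, -35.91]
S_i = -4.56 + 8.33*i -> [-4.56, 3.77, 12.1, 20.43, 28.76]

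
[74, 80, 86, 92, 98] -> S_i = 74 + 6*i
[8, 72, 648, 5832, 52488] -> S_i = 8*9^i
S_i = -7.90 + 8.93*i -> [-7.9, 1.03, 9.96, 18.89, 27.82]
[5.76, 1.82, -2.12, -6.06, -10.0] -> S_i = 5.76 + -3.94*i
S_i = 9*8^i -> [9, 72, 576, 4608, 36864]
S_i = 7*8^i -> [7, 56, 448, 3584, 28672]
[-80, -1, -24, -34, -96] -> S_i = Random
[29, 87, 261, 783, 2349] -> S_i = 29*3^i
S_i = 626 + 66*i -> [626, 692, 758, 824, 890]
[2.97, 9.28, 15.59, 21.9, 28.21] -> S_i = 2.97 + 6.31*i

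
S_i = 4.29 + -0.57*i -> [4.29, 3.72, 3.15, 2.58, 2.01]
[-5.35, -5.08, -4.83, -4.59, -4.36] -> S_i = -5.35*0.95^i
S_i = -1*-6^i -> [-1, 6, -36, 216, -1296]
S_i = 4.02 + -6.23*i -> [4.02, -2.21, -8.44, -14.67, -20.9]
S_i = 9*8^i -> [9, 72, 576, 4608, 36864]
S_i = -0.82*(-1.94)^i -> [-0.82, 1.59, -3.09, 5.99, -11.62]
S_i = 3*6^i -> [3, 18, 108, 648, 3888]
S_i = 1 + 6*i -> [1, 7, 13, 19, 25]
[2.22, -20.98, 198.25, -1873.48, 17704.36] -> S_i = 2.22*(-9.45)^i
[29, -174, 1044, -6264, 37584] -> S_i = 29*-6^i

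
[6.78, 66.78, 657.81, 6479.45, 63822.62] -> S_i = 6.78*9.85^i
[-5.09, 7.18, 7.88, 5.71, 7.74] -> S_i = Random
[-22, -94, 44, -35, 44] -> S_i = Random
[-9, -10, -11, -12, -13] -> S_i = -9 + -1*i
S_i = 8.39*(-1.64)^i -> [8.39, -13.76, 22.57, -37.01, 60.69]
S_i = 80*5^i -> [80, 400, 2000, 10000, 50000]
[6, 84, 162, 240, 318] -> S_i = 6 + 78*i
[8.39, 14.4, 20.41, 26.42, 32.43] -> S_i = 8.39 + 6.01*i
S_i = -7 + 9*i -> [-7, 2, 11, 20, 29]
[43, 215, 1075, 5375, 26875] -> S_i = 43*5^i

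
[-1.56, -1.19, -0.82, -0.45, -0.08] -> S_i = -1.56 + 0.37*i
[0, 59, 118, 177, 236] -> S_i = 0 + 59*i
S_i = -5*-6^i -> [-5, 30, -180, 1080, -6480]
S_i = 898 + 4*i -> [898, 902, 906, 910, 914]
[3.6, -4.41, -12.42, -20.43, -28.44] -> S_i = 3.60 + -8.01*i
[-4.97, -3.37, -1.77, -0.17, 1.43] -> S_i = -4.97 + 1.60*i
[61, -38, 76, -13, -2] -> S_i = Random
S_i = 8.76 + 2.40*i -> [8.76, 11.16, 13.56, 15.96, 18.36]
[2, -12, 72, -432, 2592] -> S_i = 2*-6^i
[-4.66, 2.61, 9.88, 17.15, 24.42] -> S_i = -4.66 + 7.27*i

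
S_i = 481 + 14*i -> [481, 495, 509, 523, 537]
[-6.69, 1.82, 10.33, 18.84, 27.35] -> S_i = -6.69 + 8.51*i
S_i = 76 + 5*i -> [76, 81, 86, 91, 96]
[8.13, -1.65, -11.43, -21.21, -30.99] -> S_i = 8.13 + -9.78*i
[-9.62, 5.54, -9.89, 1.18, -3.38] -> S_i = Random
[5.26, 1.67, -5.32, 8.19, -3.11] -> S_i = Random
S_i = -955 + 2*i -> [-955, -953, -951, -949, -947]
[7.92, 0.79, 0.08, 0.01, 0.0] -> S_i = 7.92*0.10^i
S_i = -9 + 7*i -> [-9, -2, 5, 12, 19]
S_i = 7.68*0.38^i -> [7.68, 2.92, 1.11, 0.42, 0.16]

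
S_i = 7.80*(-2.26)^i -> [7.8, -17.63, 39.84, -90.04, 203.48]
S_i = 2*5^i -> [2, 10, 50, 250, 1250]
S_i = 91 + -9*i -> [91, 82, 73, 64, 55]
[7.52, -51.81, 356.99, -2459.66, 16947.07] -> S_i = 7.52*(-6.89)^i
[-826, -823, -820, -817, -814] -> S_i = -826 + 3*i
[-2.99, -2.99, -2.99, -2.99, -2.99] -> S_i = -2.99*1.00^i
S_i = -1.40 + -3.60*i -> [-1.4, -5.0, -8.6, -12.2, -15.8]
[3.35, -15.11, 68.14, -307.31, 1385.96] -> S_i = 3.35*(-4.51)^i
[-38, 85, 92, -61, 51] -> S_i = Random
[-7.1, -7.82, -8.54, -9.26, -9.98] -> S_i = -7.10 + -0.72*i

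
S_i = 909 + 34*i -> [909, 943, 977, 1011, 1045]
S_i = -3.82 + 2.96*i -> [-3.82, -0.86, 2.1, 5.06, 8.02]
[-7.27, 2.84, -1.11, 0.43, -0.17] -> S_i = -7.27*(-0.39)^i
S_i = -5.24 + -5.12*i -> [-5.24, -10.36, -15.48, -20.6, -25.72]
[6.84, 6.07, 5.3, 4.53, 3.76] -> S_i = 6.84 + -0.77*i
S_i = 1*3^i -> [1, 3, 9, 27, 81]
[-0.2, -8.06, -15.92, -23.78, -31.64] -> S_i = -0.20 + -7.86*i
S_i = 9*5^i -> [9, 45, 225, 1125, 5625]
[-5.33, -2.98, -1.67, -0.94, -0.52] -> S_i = -5.33*0.56^i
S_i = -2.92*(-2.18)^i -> [-2.92, 6.37, -13.88, 30.25, -65.95]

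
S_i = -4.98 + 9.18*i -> [-4.98, 4.2, 13.38, 22.56, 31.74]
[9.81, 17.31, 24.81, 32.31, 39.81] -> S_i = 9.81 + 7.50*i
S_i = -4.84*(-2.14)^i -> [-4.84, 10.36, -22.17, 47.43, -101.51]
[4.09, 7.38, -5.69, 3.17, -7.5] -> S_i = Random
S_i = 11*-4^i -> [11, -44, 176, -704, 2816]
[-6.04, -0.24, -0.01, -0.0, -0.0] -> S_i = -6.04*0.04^i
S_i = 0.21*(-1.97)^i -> [0.21, -0.41, 0.81, -1.61, 3.16]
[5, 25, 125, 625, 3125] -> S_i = 5*5^i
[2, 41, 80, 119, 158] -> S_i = 2 + 39*i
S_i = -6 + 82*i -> [-6, 76, 158, 240, 322]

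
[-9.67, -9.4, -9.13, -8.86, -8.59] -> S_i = -9.67 + 0.27*i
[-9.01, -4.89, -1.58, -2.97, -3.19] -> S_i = Random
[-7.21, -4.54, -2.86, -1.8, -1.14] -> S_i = -7.21*0.63^i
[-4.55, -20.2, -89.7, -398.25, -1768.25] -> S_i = -4.55*4.44^i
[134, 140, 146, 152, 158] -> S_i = 134 + 6*i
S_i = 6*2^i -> [6, 12, 24, 48, 96]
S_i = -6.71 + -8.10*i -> [-6.71, -14.81, -22.91, -31.01, -39.11]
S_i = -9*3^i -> [-9, -27, -81, -243, -729]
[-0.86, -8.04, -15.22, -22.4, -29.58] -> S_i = -0.86 + -7.18*i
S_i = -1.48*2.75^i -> [-1.48, -4.07, -11.19, -30.78, -84.64]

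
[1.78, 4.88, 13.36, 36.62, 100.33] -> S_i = 1.78*2.74^i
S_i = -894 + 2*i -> [-894, -892, -890, -888, -886]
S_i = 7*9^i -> [7, 63, 567, 5103, 45927]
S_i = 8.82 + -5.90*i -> [8.82, 2.92, -2.98, -8.88, -14.78]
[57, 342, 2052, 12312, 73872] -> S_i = 57*6^i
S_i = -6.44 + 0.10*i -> [-6.44, -6.34, -6.24, -6.14, -6.04]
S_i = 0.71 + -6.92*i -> [0.71, -6.21, -13.13, -20.05, -26.97]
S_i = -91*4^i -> [-91, -364, -1456, -5824, -23296]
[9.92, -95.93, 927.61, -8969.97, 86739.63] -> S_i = 9.92*(-9.67)^i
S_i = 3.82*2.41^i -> [3.82, 9.21, 22.19, 53.47, 128.86]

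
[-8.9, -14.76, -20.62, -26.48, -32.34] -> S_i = -8.90 + -5.86*i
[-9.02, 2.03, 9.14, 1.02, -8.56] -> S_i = Random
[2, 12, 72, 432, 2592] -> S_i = 2*6^i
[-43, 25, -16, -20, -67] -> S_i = Random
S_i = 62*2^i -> [62, 124, 248, 496, 992]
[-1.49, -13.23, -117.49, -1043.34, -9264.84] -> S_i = -1.49*8.88^i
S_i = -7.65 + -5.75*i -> [-7.65, -13.4, -19.15, -24.9, -30.65]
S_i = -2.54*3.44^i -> [-2.54, -8.74, -30.06, -103.4, -355.69]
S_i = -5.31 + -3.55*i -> [-5.31, -8.86, -12.41, -15.96, -19.51]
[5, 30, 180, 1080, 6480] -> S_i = 5*6^i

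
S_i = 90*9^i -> [90, 810, 7290, 65610, 590490]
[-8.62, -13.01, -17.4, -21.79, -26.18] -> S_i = -8.62 + -4.39*i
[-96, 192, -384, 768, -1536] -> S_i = -96*-2^i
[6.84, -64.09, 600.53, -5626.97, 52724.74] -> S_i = 6.84*(-9.37)^i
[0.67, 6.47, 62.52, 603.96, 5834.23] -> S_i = 0.67*9.66^i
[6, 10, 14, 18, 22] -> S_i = 6 + 4*i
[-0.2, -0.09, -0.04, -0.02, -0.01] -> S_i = -0.20*0.46^i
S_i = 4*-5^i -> [4, -20, 100, -500, 2500]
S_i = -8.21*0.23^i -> [-8.21, -1.89, -0.43, -0.1, -0.02]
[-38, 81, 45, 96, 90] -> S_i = Random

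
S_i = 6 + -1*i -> [6, 5, 4, 3, 2]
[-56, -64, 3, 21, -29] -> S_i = Random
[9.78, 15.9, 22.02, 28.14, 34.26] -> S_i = 9.78 + 6.12*i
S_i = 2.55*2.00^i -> [2.55, 5.1, 10.2, 20.4, 40.8]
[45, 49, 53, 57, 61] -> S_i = 45 + 4*i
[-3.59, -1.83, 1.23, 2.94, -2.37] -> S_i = Random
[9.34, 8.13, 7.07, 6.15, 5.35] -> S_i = 9.34*0.87^i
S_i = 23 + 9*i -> [23, 32, 41, 50, 59]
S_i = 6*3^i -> [6, 18, 54, 162, 486]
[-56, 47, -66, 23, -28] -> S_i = Random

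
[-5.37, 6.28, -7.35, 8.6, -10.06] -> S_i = -5.37*(-1.17)^i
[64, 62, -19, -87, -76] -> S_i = Random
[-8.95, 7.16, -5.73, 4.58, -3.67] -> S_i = -8.95*(-0.80)^i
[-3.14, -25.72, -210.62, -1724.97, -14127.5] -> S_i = -3.14*8.19^i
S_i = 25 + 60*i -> [25, 85, 145, 205, 265]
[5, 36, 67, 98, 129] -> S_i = 5 + 31*i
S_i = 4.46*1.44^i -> [4.46, 6.42, 9.25, 13.32, 19.18]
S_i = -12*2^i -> [-12, -24, -48, -96, -192]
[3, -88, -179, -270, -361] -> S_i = 3 + -91*i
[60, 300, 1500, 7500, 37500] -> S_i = 60*5^i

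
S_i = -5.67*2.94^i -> [-5.67, -16.67, -49.01, -144.09, -423.62]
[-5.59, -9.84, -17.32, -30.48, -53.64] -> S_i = -5.59*1.76^i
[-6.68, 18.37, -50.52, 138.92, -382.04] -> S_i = -6.68*(-2.75)^i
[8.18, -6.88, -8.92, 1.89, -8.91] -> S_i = Random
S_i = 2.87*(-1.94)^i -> [2.87, -5.57, 10.8, -20.95, 40.65]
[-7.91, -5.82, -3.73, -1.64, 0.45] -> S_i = -7.91 + 2.09*i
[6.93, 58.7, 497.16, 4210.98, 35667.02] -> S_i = 6.93*8.47^i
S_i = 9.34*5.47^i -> [9.34, 51.09, 279.46, 1528.65, 8361.73]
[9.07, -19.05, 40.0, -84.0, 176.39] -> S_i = 9.07*(-2.10)^i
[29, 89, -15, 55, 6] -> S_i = Random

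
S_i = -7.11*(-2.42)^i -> [-7.11, 17.21, -41.64, 100.77, -243.85]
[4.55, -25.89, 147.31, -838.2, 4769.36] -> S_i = 4.55*(-5.69)^i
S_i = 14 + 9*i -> [14, 23, 32, 41, 50]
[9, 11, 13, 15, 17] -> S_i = 9 + 2*i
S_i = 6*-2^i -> [6, -12, 24, -48, 96]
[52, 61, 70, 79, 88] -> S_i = 52 + 9*i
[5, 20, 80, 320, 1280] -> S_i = 5*4^i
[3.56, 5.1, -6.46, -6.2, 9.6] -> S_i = Random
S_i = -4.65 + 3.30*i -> [-4.65, -1.35, 1.95, 5.25, 8.55]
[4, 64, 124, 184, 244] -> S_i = 4 + 60*i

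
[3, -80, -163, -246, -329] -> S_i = 3 + -83*i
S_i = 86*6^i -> [86, 516, 3096, 18576, 111456]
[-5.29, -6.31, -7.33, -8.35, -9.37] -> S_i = -5.29 + -1.02*i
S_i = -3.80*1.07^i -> [-3.8, -4.07, -4.35, -4.66, -4.98]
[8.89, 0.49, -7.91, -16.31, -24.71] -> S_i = 8.89 + -8.40*i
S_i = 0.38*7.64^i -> [0.38, 2.9, 22.18, 169.46, 1294.66]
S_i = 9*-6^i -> [9, -54, 324, -1944, 11664]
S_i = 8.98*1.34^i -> [8.98, 12.03, 16.12, 21.61, 28.95]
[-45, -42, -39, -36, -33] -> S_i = -45 + 3*i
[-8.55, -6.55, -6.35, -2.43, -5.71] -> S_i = Random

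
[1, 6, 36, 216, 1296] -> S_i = 1*6^i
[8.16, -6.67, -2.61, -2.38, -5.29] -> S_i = Random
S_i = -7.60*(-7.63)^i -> [-7.6, 57.99, -442.45, 3375.88, -25757.98]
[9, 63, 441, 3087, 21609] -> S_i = 9*7^i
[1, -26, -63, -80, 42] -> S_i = Random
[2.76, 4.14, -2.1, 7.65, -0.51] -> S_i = Random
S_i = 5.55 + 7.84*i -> [5.55, 13.39, 21.23, 29.07, 36.91]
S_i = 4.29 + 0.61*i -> [4.29, 4.9, 5.51, 6.12, 6.73]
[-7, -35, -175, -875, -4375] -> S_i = -7*5^i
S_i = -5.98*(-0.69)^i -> [-5.98, 4.13, -2.85, 1.96, -1.36]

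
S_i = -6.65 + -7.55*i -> [-6.65, -14.2, -21.75, -29.3, -36.85]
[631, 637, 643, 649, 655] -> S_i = 631 + 6*i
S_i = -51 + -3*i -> [-51, -54, -57, -60, -63]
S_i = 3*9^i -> [3, 27, 243, 2187, 19683]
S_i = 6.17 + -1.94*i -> [6.17, 4.23, 2.29, 0.35, -1.59]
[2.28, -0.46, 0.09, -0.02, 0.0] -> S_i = 2.28*(-0.20)^i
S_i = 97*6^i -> [97, 582, 3492, 20952, 125712]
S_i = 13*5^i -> [13, 65, 325, 1625, 8125]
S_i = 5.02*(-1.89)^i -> [5.02, -9.49, 17.93, -33.89, 64.05]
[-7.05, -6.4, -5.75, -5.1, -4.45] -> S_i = -7.05 + 0.65*i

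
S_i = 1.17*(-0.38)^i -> [1.17, -0.44, 0.17, -0.06, 0.02]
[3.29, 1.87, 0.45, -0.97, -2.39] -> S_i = 3.29 + -1.42*i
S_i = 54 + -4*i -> [54, 50, 46, 42, 38]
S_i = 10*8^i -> [10, 80, 640, 5120, 40960]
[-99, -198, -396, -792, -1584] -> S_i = -99*2^i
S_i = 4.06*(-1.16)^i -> [4.06, -4.71, 5.46, -6.34, 7.35]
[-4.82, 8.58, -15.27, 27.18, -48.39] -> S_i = -4.82*(-1.78)^i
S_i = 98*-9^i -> [98, -882, 7938, -71442, 642978]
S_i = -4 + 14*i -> [-4, 10, 24, 38, 52]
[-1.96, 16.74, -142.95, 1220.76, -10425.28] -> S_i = -1.96*(-8.54)^i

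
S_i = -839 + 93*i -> [-839, -746, -653, -560, -467]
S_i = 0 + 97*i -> [0, 97, 194, 291, 388]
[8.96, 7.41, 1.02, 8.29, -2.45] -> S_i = Random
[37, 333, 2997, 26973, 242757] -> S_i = 37*9^i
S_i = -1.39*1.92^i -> [-1.39, -2.67, -5.12, -9.84, -18.89]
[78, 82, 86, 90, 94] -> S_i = 78 + 4*i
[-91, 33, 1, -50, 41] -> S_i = Random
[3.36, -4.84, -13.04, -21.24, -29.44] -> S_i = 3.36 + -8.20*i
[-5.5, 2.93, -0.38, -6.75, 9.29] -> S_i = Random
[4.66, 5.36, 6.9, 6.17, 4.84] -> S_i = Random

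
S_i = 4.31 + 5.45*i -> [4.31, 9.76, 15.21, 20.66, 26.11]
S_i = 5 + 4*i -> [5, 9, 13, 17, 21]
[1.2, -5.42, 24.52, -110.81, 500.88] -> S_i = 1.20*(-4.52)^i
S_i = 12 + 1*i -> [12, 13, 14, 15, 16]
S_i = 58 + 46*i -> [58, 104, 150, 196, 242]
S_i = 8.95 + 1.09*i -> [8.95, 10.04, 11.13, 12.22, 13.31]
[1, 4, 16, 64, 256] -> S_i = 1*4^i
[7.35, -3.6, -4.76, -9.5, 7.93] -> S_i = Random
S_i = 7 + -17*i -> [7, -10, -27, -44, -61]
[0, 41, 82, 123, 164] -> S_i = 0 + 41*i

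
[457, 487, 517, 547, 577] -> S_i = 457 + 30*i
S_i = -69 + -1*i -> [-69, -70, -71, -72, -73]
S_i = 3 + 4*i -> [3, 7, 11, 15, 19]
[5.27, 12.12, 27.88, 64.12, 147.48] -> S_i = 5.27*2.30^i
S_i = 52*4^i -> [52, 208, 832, 3328, 13312]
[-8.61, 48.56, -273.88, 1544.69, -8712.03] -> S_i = -8.61*(-5.64)^i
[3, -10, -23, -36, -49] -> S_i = 3 + -13*i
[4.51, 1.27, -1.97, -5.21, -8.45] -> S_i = 4.51 + -3.24*i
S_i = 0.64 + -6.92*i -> [0.64, -6.28, -13.2, -20.12, -27.04]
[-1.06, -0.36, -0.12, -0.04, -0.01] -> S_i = -1.06*0.34^i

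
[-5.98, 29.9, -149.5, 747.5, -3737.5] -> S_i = -5.98*(-5.00)^i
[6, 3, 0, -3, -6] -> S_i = 6 + -3*i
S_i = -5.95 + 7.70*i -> [-5.95, 1.75, 9.45, 17.15, 24.85]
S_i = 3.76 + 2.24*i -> [3.76, 6.0, 8.24, 10.48, 12.72]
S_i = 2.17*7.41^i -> [2.17, 16.08, 119.15, 882.91, 6542.33]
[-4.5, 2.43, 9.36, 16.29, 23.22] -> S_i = -4.50 + 6.93*i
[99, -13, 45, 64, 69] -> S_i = Random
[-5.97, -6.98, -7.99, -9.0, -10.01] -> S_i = -5.97 + -1.01*i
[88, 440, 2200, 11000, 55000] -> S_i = 88*5^i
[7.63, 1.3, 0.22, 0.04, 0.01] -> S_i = 7.63*0.17^i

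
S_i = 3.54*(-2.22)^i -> [3.54, -7.86, 17.45, -38.73, 85.98]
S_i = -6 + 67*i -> [-6, 61, 128, 195, 262]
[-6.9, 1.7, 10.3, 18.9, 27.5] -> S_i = -6.90 + 8.60*i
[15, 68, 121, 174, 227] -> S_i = 15 + 53*i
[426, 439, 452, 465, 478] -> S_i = 426 + 13*i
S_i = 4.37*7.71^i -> [4.37, 33.69, 259.77, 2002.83, 15441.84]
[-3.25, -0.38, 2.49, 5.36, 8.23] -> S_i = -3.25 + 2.87*i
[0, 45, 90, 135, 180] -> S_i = 0 + 45*i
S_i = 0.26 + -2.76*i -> [0.26, -2.5, -5.26, -8.02, -10.78]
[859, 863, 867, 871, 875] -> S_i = 859 + 4*i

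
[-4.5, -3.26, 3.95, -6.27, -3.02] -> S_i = Random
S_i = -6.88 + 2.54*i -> [-6.88, -4.34, -1.8, 0.74, 3.28]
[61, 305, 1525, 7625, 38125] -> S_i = 61*5^i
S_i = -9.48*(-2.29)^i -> [-9.48, 21.71, -49.71, 113.85, -260.71]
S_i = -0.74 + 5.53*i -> [-0.74, 4.79, 10.32, 15.85, 21.38]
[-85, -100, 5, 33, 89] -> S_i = Random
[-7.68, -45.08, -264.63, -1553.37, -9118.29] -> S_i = -7.68*5.87^i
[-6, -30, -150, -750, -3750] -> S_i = -6*5^i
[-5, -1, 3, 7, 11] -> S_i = -5 + 4*i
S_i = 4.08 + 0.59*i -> [4.08, 4.67, 5.26, 5.85, 6.44]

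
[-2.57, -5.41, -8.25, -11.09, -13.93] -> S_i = -2.57 + -2.84*i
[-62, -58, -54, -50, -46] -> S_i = -62 + 4*i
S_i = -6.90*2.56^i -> [-6.9, -17.66, -45.22, -115.76, -296.35]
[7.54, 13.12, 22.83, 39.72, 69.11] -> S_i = 7.54*1.74^i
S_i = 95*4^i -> [95, 380, 1520, 6080, 24320]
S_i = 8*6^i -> [8, 48, 288, 1728, 10368]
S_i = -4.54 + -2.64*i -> [-4.54, -7.18, -9.82, -12.46, -15.1]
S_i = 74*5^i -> [74, 370, 1850, 9250, 46250]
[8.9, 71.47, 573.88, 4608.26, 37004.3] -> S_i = 8.90*8.03^i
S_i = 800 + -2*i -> [800, 798, 796, 794, 792]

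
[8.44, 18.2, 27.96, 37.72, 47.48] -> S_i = 8.44 + 9.76*i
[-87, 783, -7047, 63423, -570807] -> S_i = -87*-9^i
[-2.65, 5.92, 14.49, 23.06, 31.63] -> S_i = -2.65 + 8.57*i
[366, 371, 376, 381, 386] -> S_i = 366 + 5*i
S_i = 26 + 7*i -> [26, 33, 40, 47, 54]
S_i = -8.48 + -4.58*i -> [-8.48, -13.06, -17.64, -22.22, -26.8]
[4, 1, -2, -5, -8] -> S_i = 4 + -3*i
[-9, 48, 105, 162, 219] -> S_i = -9 + 57*i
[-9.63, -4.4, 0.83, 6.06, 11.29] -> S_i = -9.63 + 5.23*i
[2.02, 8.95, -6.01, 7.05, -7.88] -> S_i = Random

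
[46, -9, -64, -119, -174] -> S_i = 46 + -55*i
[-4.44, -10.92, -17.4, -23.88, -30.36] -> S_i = -4.44 + -6.48*i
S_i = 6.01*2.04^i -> [6.01, 12.26, 25.01, 51.02, 104.09]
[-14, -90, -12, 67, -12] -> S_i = Random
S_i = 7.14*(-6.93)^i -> [7.14, -49.48, 342.9, -2376.28, 16467.63]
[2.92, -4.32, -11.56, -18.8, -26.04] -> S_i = 2.92 + -7.24*i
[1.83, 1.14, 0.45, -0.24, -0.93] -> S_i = 1.83 + -0.69*i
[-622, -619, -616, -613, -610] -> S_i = -622 + 3*i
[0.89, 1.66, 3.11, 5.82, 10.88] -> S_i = 0.89*1.87^i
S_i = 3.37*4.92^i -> [3.37, 16.58, 81.58, 401.35, 1974.65]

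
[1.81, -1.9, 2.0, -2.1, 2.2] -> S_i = 1.81*(-1.05)^i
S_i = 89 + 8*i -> [89, 97, 105, 113, 121]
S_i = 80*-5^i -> [80, -400, 2000, -10000, 50000]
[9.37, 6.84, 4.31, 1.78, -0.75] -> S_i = 9.37 + -2.53*i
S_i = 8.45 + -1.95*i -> [8.45, 6.5, 4.55, 2.6, 0.65]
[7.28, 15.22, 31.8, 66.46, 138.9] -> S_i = 7.28*2.09^i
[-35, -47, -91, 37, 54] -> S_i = Random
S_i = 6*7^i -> [6, 42, 294, 2058, 14406]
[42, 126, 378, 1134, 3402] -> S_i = 42*3^i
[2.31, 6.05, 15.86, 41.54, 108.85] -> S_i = 2.31*2.62^i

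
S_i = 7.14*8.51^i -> [7.14, 60.76, 517.08, 4400.35, 37446.95]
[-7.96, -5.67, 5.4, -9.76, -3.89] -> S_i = Random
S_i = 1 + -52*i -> [1, -51, -103, -155, -207]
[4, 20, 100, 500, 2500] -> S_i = 4*5^i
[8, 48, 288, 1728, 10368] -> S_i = 8*6^i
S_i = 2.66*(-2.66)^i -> [2.66, -7.08, 18.82, -50.06, 133.17]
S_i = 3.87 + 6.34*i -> [3.87, 10.21, 16.55, 22.89, 29.23]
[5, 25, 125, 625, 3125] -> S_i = 5*5^i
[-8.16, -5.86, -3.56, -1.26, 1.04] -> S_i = -8.16 + 2.30*i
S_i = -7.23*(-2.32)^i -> [-7.23, 16.77, -38.91, 90.28, -209.45]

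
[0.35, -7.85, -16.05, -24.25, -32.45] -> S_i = 0.35 + -8.20*i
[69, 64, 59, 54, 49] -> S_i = 69 + -5*i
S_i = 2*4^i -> [2, 8, 32, 128, 512]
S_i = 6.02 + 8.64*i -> [6.02, 14.66, 23.3, 31.94, 40.58]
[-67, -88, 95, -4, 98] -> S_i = Random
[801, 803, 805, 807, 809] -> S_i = 801 + 2*i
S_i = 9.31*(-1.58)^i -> [9.31, -14.71, 23.24, -36.72, 58.02]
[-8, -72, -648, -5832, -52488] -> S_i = -8*9^i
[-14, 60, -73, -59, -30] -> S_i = Random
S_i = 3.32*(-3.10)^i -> [3.32, -10.29, 31.91, -98.91, 306.61]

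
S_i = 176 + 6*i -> [176, 182, 188, 194, 200]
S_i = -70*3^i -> [-70, -210, -630, -1890, -5670]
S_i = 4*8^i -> [4, 32, 256, 2048, 16384]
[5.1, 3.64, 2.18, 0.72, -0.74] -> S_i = 5.10 + -1.46*i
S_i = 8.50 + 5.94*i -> [8.5, 14.44, 20.38, 26.32, 32.26]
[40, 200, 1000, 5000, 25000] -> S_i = 40*5^i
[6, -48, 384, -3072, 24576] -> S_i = 6*-8^i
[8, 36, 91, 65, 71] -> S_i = Random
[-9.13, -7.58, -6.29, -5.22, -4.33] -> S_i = -9.13*0.83^i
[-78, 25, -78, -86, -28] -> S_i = Random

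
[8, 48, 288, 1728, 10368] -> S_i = 8*6^i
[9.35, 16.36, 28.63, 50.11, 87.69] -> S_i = 9.35*1.75^i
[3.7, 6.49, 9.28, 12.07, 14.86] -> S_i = 3.70 + 2.79*i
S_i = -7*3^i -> [-7, -21, -63, -189, -567]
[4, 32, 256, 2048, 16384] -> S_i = 4*8^i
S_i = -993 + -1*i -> [-993, -994, -995, -996, -997]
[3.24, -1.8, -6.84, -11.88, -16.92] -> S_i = 3.24 + -5.04*i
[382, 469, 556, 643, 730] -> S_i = 382 + 87*i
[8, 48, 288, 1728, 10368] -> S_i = 8*6^i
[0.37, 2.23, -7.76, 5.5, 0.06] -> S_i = Random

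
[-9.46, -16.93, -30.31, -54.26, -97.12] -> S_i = -9.46*1.79^i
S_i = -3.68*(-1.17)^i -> [-3.68, 4.31, -5.04, 5.89, -6.9]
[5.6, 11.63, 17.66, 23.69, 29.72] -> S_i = 5.60 + 6.03*i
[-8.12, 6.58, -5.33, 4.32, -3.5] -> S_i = -8.12*(-0.81)^i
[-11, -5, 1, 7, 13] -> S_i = -11 + 6*i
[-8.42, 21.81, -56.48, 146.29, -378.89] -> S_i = -8.42*(-2.59)^i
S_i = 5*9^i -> [5, 45, 405, 3645, 32805]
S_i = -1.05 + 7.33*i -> [-1.05, 6.28, 13.61, 20.94, 28.27]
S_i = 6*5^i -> [6, 30, 150, 750, 3750]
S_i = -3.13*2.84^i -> [-3.13, -8.89, -25.25, -71.7, -203.62]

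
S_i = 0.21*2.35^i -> [0.21, 0.49, 1.16, 2.73, 6.4]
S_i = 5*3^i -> [5, 15, 45, 135, 405]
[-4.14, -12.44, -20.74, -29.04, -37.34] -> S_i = -4.14 + -8.30*i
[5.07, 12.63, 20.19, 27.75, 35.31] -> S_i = 5.07 + 7.56*i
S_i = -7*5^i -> [-7, -35, -175, -875, -4375]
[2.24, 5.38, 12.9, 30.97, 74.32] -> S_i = 2.24*2.40^i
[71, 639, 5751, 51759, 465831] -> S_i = 71*9^i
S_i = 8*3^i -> [8, 24, 72, 216, 648]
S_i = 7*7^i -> [7, 49, 343, 2401, 16807]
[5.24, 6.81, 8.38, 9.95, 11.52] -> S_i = 5.24 + 1.57*i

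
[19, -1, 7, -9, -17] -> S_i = Random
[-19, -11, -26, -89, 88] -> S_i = Random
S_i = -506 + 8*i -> [-506, -498, -490, -482, -474]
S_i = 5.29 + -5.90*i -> [5.29, -0.61, -6.51, -12.41, -18.31]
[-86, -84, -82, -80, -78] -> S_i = -86 + 2*i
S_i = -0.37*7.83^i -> [-0.37, -2.9, -22.68, -177.62, -1390.75]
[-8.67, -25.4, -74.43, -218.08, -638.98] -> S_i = -8.67*2.93^i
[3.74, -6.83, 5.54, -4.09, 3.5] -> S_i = Random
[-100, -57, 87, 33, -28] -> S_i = Random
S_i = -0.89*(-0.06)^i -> [-0.89, 0.05, -0.0, 0.0, -0.0]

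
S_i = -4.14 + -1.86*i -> [-4.14, -6.0, -7.86, -9.72, -11.58]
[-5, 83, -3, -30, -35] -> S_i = Random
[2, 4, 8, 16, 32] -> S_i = 2*2^i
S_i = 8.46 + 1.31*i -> [8.46, 9.77, 11.08, 12.39, 13.7]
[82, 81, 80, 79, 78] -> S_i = 82 + -1*i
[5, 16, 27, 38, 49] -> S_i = 5 + 11*i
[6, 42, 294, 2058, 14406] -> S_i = 6*7^i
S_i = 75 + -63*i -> [75, 12, -51, -114, -177]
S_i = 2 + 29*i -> [2, 31, 60, 89, 118]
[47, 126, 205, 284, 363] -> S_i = 47 + 79*i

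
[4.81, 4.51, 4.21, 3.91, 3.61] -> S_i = 4.81 + -0.30*i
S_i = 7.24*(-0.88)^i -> [7.24, -6.37, 5.61, -4.93, 4.34]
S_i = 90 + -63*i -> [90, 27, -36, -99, -162]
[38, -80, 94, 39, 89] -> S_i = Random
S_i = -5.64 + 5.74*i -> [-5.64, 0.1, 5.84, 11.58, 17.32]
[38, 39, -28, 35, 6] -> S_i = Random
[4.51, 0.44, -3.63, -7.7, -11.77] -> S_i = 4.51 + -4.07*i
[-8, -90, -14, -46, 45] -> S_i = Random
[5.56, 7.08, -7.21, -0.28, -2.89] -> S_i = Random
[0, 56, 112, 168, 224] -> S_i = 0 + 56*i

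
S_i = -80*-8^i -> [-80, 640, -5120, 40960, -327680]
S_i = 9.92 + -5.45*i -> [9.92, 4.47, -0.98, -6.43, -11.88]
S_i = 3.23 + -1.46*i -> [3.23, 1.77, 0.31, -1.15, -2.61]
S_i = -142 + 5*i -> [-142, -137, -132, -127, -122]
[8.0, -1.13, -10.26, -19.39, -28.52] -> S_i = 8.00 + -9.13*i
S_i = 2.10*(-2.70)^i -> [2.1, -5.67, 15.31, -41.33, 111.6]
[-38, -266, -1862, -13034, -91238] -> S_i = -38*7^i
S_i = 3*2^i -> [3, 6, 12, 24, 48]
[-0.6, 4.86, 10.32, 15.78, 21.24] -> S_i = -0.60 + 5.46*i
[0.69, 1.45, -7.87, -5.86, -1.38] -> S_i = Random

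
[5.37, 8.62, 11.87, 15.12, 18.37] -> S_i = 5.37 + 3.25*i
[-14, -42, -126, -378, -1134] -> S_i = -14*3^i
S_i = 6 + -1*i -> [6, 5, 4, 3, 2]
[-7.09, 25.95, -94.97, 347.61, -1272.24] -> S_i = -7.09*(-3.66)^i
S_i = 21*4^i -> [21, 84, 336, 1344, 5376]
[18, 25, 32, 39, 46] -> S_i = 18 + 7*i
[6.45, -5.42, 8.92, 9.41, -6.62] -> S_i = Random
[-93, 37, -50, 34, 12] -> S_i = Random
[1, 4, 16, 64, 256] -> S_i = 1*4^i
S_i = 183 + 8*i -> [183, 191, 199, 207, 215]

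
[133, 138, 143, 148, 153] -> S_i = 133 + 5*i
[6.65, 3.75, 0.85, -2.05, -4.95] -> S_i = 6.65 + -2.90*i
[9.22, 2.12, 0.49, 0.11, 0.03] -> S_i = 9.22*0.23^i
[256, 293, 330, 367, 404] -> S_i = 256 + 37*i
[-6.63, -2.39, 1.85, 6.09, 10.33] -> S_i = -6.63 + 4.24*i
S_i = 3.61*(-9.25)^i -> [3.61, -33.39, 308.88, -2857.15, 26428.6]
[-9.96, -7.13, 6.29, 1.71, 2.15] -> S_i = Random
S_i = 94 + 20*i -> [94, 114, 134, 154, 174]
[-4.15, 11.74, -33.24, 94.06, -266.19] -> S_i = -4.15*(-2.83)^i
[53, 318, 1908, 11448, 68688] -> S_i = 53*6^i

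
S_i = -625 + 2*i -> [-625, -623, -621, -619, -617]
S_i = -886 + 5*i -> [-886, -881, -876, -871, -866]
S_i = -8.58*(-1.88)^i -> [-8.58, 16.13, -30.33, 57.01, -107.18]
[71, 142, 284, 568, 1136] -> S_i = 71*2^i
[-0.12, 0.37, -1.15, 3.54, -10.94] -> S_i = -0.12*(-3.09)^i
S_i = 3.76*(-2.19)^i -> [3.76, -8.23, 18.03, -39.49, 86.49]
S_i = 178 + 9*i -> [178, 187, 196, 205, 214]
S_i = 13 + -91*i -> [13, -78, -169, -260, -351]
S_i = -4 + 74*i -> [-4, 70, 144, 218, 292]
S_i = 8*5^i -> [8, 40, 200, 1000, 5000]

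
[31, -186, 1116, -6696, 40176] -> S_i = 31*-6^i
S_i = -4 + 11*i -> [-4, 7, 18, 29, 40]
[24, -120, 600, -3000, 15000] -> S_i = 24*-5^i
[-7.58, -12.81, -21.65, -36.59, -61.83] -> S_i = -7.58*1.69^i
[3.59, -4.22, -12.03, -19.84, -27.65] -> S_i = 3.59 + -7.81*i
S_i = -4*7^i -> [-4, -28, -196, -1372, -9604]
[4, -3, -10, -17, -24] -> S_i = 4 + -7*i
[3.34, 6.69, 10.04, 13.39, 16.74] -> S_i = 3.34 + 3.35*i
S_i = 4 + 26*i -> [4, 30, 56, 82, 108]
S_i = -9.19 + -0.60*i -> [-9.19, -9.79, -10.39, -10.99, -11.59]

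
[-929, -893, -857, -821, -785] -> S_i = -929 + 36*i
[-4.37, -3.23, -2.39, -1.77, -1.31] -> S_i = -4.37*0.74^i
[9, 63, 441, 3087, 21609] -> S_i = 9*7^i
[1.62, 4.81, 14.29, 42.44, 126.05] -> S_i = 1.62*2.97^i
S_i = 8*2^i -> [8, 16, 32, 64, 128]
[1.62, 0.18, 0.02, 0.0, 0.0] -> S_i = 1.62*0.11^i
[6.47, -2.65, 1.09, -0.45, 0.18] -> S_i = 6.47*(-0.41)^i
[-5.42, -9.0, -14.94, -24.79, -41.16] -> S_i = -5.42*1.66^i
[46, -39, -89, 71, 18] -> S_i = Random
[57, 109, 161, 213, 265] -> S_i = 57 + 52*i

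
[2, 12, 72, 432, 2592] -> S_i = 2*6^i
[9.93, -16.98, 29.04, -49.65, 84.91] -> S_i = 9.93*(-1.71)^i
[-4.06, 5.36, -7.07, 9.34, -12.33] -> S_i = -4.06*(-1.32)^i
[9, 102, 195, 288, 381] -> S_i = 9 + 93*i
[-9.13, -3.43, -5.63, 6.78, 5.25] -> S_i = Random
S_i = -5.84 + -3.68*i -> [-5.84, -9.52, -13.2, -16.88, -20.56]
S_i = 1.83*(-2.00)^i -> [1.83, -3.66, 7.32, -14.64, 29.28]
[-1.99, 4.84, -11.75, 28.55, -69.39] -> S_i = -1.99*(-2.43)^i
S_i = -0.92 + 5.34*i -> [-0.92, 4.42, 9.76, 15.1, 20.44]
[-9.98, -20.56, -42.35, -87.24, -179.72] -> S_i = -9.98*2.06^i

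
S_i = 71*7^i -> [71, 497, 3479, 24353, 170471]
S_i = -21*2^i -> [-21, -42, -84, -168, -336]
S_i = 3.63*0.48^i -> [3.63, 1.74, 0.84, 0.4, 0.19]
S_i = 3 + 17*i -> [3, 20, 37, 54, 71]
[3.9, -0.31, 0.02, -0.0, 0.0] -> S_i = 3.90*(-0.08)^i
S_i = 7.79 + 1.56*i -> [7.79, 9.35, 10.91, 12.47, 14.03]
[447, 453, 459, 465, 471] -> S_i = 447 + 6*i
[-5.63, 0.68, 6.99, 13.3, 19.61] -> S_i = -5.63 + 6.31*i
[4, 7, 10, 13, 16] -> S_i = 4 + 3*i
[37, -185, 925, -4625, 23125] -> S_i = 37*-5^i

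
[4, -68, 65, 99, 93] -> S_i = Random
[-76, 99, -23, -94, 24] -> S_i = Random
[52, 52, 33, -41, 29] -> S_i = Random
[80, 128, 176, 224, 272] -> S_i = 80 + 48*i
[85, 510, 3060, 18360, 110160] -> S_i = 85*6^i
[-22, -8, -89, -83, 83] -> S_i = Random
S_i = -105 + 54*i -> [-105, -51, 3, 57, 111]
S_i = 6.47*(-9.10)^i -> [6.47, -58.88, 535.78, -4875.6, 44368.0]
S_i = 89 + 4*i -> [89, 93, 97, 101, 105]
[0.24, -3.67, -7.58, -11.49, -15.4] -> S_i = 0.24 + -3.91*i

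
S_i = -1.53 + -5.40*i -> [-1.53, -6.93, -12.33, -17.73, -23.13]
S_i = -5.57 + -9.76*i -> [-5.57, -15.33, -25.09, -34.85, -44.61]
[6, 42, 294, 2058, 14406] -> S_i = 6*7^i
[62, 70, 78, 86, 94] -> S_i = 62 + 8*i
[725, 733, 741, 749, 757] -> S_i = 725 + 8*i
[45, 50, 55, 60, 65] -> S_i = 45 + 5*i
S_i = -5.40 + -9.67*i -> [-5.4, -15.07, -24.74, -34.41, -44.08]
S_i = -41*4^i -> [-41, -164, -656, -2624, -10496]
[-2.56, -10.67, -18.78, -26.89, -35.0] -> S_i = -2.56 + -8.11*i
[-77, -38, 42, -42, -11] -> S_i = Random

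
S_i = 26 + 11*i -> [26, 37, 48, 59, 70]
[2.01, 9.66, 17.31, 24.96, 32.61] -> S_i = 2.01 + 7.65*i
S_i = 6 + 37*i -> [6, 43, 80, 117, 154]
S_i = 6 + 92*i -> [6, 98, 190, 282, 374]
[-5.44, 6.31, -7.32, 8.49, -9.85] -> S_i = -5.44*(-1.16)^i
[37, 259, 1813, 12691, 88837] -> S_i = 37*7^i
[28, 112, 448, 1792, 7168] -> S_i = 28*4^i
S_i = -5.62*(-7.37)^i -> [-5.62, 41.42, -305.26, 2249.77, -16580.83]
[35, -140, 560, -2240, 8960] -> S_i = 35*-4^i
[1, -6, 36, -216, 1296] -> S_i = 1*-6^i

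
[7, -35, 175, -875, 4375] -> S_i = 7*-5^i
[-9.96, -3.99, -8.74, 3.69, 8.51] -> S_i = Random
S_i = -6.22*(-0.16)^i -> [-6.22, 1.0, -0.16, 0.03, -0.0]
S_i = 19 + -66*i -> [19, -47, -113, -179, -245]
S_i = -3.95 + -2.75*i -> [-3.95, -6.7, -9.45, -12.2, -14.95]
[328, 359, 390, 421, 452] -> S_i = 328 + 31*i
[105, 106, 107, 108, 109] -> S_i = 105 + 1*i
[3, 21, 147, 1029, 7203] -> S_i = 3*7^i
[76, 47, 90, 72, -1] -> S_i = Random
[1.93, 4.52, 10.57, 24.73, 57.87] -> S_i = 1.93*2.34^i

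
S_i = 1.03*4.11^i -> [1.03, 4.23, 17.4, 71.51, 293.9]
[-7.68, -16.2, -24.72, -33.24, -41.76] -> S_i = -7.68 + -8.52*i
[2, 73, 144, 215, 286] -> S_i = 2 + 71*i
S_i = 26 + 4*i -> [26, 30, 34, 38, 42]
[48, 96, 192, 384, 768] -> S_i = 48*2^i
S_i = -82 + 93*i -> [-82, 11, 104, 197, 290]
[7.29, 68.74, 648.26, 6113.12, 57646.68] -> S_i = 7.29*9.43^i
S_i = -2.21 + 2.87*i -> [-2.21, 0.66, 3.53, 6.4, 9.27]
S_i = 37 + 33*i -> [37, 70, 103, 136, 169]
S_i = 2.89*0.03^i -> [2.89, 0.09, 0.0, 0.0, 0.0]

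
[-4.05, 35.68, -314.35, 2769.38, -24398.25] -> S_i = -4.05*(-8.81)^i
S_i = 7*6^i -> [7, 42, 252, 1512, 9072]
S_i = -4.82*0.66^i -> [-4.82, -3.18, -2.1, -1.39, -0.91]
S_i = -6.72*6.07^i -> [-6.72, -40.79, -247.6, -1502.92, -9122.71]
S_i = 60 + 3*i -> [60, 63, 66, 69, 72]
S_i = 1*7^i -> [1, 7, 49, 343, 2401]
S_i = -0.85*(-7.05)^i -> [-0.85, 5.99, -42.25, 297.84, -2099.79]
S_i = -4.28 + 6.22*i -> [-4.28, 1.94, 8.16, 14.38, 20.6]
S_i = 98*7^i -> [98, 686, 4802, 33614, 235298]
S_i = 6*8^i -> [6, 48, 384, 3072, 24576]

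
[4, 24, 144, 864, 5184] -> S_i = 4*6^i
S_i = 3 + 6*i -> [3, 9, 15, 21, 27]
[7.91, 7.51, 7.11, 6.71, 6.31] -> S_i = 7.91 + -0.40*i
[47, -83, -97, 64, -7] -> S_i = Random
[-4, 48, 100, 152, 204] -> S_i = -4 + 52*i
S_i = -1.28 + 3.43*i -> [-1.28, 2.15, 5.58, 9.01, 12.44]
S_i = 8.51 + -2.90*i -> [8.51, 5.61, 2.71, -0.19, -3.09]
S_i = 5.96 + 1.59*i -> [5.96, 7.55, 9.14, 10.73, 12.32]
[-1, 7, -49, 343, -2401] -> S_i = -1*-7^i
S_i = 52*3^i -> [52, 156, 468, 1404, 4212]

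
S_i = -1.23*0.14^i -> [-1.23, -0.17, -0.02, -0.0, -0.0]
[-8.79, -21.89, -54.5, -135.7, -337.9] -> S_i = -8.79*2.49^i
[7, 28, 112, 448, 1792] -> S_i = 7*4^i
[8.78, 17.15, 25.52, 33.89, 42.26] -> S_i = 8.78 + 8.37*i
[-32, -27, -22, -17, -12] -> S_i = -32 + 5*i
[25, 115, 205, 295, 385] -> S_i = 25 + 90*i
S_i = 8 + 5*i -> [8, 13, 18, 23, 28]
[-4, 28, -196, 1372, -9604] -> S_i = -4*-7^i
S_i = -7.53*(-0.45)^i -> [-7.53, 3.39, -1.52, 0.69, -0.31]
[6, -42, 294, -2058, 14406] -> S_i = 6*-7^i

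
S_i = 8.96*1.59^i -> [8.96, 14.25, 22.65, 36.02, 57.27]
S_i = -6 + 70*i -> [-6, 64, 134, 204, 274]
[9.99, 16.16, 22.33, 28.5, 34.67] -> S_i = 9.99 + 6.17*i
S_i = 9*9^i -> [9, 81, 729, 6561, 59049]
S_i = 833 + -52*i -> [833, 781, 729, 677, 625]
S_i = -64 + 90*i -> [-64, 26, 116, 206, 296]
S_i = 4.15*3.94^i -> [4.15, 16.35, 64.42, 253.83, 1000.08]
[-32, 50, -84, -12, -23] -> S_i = Random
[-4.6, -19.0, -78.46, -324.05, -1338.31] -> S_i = -4.60*4.13^i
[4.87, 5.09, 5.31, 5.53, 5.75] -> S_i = 4.87 + 0.22*i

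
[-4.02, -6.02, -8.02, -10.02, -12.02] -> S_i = -4.02 + -2.00*i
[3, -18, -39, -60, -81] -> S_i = 3 + -21*i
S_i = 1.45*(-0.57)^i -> [1.45, -0.83, 0.47, -0.27, 0.15]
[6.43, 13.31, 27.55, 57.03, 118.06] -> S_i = 6.43*2.07^i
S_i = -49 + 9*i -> [-49, -40, -31, -22, -13]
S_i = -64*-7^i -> [-64, 448, -3136, 21952, -153664]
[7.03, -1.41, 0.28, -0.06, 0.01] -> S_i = 7.03*(-0.20)^i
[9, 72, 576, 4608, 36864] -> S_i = 9*8^i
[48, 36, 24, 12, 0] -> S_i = 48 + -12*i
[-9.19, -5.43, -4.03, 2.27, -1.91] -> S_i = Random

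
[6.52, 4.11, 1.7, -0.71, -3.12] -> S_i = 6.52 + -2.41*i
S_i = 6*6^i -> [6, 36, 216, 1296, 7776]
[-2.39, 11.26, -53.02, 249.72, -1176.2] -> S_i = -2.39*(-4.71)^i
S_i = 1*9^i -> [1, 9, 81, 729, 6561]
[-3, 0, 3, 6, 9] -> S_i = -3 + 3*i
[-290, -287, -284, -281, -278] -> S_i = -290 + 3*i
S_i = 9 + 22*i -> [9, 31, 53, 75, 97]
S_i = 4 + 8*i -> [4, 12, 20, 28, 36]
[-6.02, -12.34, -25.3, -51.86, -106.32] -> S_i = -6.02*2.05^i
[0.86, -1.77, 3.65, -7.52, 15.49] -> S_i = 0.86*(-2.06)^i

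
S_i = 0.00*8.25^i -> [0.0, 0.0, 0.0, 0.0, 0.0]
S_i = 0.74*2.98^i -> [0.74, 2.21, 6.57, 19.58, 58.36]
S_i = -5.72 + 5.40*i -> [-5.72, -0.32, 5.08, 10.48, 15.88]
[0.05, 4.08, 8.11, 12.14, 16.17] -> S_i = 0.05 + 4.03*i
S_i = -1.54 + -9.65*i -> [-1.54, -11.19, -20.84, -30.49, -40.14]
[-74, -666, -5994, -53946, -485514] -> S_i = -74*9^i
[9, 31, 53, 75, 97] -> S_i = 9 + 22*i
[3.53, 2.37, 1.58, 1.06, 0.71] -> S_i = 3.53*0.67^i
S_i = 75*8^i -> [75, 600, 4800, 38400, 307200]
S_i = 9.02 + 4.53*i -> [9.02, 13.55, 18.08, 22.61, 27.14]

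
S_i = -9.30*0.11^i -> [-9.3, -1.02, -0.11, -0.01, -0.0]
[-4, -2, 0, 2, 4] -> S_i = -4 + 2*i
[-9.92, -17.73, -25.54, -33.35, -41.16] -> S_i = -9.92 + -7.81*i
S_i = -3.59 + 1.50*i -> [-3.59, -2.09, -0.59, 0.91, 2.41]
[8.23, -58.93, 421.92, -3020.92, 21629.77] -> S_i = 8.23*(-7.16)^i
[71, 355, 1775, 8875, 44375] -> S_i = 71*5^i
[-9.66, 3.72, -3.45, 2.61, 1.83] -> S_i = Random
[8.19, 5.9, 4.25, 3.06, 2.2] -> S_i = 8.19*0.72^i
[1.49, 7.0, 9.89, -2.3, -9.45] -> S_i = Random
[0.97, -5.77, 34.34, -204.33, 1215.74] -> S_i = 0.97*(-5.95)^i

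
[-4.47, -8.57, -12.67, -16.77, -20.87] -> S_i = -4.47 + -4.10*i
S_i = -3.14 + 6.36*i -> [-3.14, 3.22, 9.58, 15.94, 22.3]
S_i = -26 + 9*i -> [-26, -17, -8, 1, 10]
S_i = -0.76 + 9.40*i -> [-0.76, 8.64, 18.04, 27.44, 36.84]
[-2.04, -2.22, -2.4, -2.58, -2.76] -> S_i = -2.04 + -0.18*i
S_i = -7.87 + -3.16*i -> [-7.87, -11.03, -14.19, -17.35, -20.51]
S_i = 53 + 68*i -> [53, 121, 189, 257, 325]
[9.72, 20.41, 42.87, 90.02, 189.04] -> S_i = 9.72*2.10^i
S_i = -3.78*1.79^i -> [-3.78, -6.77, -12.11, -21.68, -38.81]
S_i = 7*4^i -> [7, 28, 112, 448, 1792]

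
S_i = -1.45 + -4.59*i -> [-1.45, -6.04, -10.63, -15.22, -19.81]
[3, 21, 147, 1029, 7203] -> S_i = 3*7^i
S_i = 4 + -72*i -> [4, -68, -140, -212, -284]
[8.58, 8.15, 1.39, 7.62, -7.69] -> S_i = Random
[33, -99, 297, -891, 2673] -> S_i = 33*-3^i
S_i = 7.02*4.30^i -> [7.02, 30.19, 129.8, 558.14, 2400.0]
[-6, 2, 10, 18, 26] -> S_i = -6 + 8*i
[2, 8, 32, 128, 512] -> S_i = 2*4^i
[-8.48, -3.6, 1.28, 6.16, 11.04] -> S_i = -8.48 + 4.88*i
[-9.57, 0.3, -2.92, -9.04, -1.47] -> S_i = Random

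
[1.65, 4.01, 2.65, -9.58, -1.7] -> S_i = Random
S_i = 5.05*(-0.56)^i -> [5.05, -2.83, 1.58, -0.89, 0.5]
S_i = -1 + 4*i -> [-1, 3, 7, 11, 15]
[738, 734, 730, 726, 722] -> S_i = 738 + -4*i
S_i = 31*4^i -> [31, 124, 496, 1984, 7936]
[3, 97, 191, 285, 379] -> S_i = 3 + 94*i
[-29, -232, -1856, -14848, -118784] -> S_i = -29*8^i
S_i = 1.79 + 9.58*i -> [1.79, 11.37, 20.95, 30.53, 40.11]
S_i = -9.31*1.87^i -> [-9.31, -17.41, -32.56, -60.88, -113.85]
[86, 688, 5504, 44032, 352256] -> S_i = 86*8^i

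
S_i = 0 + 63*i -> [0, 63, 126, 189, 252]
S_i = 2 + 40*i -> [2, 42, 82, 122, 162]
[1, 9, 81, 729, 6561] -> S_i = 1*9^i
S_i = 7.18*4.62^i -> [7.18, 33.17, 153.25, 708.03, 3271.09]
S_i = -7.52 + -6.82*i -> [-7.52, -14.34, -21.16, -27.98, -34.8]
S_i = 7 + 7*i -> [7, 14, 21, 28, 35]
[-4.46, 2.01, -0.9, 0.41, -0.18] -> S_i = -4.46*(-0.45)^i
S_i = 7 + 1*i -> [7, 8, 9, 10, 11]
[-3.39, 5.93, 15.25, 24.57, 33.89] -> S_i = -3.39 + 9.32*i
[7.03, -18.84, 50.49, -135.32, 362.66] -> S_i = 7.03*(-2.68)^i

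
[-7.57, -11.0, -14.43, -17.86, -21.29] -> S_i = -7.57 + -3.43*i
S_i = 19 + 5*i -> [19, 24, 29, 34, 39]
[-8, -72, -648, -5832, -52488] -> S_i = -8*9^i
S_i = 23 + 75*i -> [23, 98, 173, 248, 323]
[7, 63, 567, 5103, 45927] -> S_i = 7*9^i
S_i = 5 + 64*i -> [5, 69, 133, 197, 261]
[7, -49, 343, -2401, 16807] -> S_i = 7*-7^i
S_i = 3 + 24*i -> [3, 27, 51, 75, 99]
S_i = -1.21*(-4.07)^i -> [-1.21, 4.92, -20.04, 81.58, -332.02]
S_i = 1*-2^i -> [1, -2, 4, -8, 16]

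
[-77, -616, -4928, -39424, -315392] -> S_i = -77*8^i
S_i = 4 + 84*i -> [4, 88, 172, 256, 340]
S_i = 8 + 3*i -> [8, 11, 14, 17, 20]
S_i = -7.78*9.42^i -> [-7.78, -73.29, -690.37, -6503.28, -61260.88]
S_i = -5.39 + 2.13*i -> [-5.39, -3.26, -1.13, 1.0, 3.13]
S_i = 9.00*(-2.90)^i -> [9.0, -26.1, 75.69, -219.5, 636.55]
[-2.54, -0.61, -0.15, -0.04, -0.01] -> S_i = -2.54*0.24^i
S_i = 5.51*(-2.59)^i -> [5.51, -14.27, 36.96, -95.73, 247.94]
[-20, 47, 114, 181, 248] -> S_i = -20 + 67*i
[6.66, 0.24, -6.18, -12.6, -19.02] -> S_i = 6.66 + -6.42*i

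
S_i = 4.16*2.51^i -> [4.16, 10.44, 26.21, 65.78, 165.12]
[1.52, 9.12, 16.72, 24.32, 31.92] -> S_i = 1.52 + 7.60*i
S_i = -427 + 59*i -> [-427, -368, -309, -250, -191]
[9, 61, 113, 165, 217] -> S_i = 9 + 52*i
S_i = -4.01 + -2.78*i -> [-4.01, -6.79, -9.57, -12.35, -15.13]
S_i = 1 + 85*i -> [1, 86, 171, 256, 341]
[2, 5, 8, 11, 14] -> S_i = 2 + 3*i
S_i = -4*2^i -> [-4, -8, -16, -32, -64]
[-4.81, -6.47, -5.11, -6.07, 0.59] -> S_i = Random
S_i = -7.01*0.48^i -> [-7.01, -3.36, -1.62, -0.78, -0.37]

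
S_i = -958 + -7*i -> [-958, -965, -972, -979, -986]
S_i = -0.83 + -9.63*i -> [-0.83, -10.46, -20.09, -29.72, -39.35]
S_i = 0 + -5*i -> [0, -5, -10, -15, -20]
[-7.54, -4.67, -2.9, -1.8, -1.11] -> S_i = -7.54*0.62^i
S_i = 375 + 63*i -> [375, 438, 501, 564, 627]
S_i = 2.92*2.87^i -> [2.92, 8.38, 24.05, 69.03, 198.11]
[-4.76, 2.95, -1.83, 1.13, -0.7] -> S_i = -4.76*(-0.62)^i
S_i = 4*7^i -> [4, 28, 196, 1372, 9604]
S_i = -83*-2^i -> [-83, 166, -332, 664, -1328]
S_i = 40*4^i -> [40, 160, 640, 2560, 10240]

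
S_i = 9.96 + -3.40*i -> [9.96, 6.56, 3.16, -0.24, -3.64]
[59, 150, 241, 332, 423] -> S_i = 59 + 91*i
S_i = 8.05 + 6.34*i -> [8.05, 14.39, 20.73, 27.07, 33.41]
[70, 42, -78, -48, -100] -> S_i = Random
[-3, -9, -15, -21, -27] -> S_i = -3 + -6*i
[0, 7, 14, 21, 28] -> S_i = 0 + 7*i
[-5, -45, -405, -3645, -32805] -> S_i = -5*9^i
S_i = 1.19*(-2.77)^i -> [1.19, -3.3, 9.13, -25.29, 70.06]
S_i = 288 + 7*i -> [288, 295, 302, 309, 316]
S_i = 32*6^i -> [32, 192, 1152, 6912, 41472]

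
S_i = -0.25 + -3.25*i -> [-0.25, -3.5, -6.75, -10.0, -13.25]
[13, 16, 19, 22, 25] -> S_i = 13 + 3*i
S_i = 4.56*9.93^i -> [4.56, 45.28, 449.64, 4464.91, 44336.54]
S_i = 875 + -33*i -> [875, 842, 809, 776, 743]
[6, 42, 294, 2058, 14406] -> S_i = 6*7^i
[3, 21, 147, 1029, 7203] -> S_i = 3*7^i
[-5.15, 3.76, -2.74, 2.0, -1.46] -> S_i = -5.15*(-0.73)^i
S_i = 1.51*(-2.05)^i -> [1.51, -3.1, 6.35, -13.01, 26.67]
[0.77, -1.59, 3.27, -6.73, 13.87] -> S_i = 0.77*(-2.06)^i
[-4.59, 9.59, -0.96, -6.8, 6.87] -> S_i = Random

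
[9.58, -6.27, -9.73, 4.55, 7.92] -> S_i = Random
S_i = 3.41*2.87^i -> [3.41, 9.79, 28.09, 80.61, 231.36]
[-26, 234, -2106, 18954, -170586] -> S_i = -26*-9^i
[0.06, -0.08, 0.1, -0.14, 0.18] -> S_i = 0.06*(-1.32)^i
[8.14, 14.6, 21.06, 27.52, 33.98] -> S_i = 8.14 + 6.46*i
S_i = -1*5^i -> [-1, -5, -25, -125, -625]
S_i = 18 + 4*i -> [18, 22, 26, 30, 34]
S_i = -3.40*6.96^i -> [-3.4, -23.66, -164.7, -1146.32, -7978.4]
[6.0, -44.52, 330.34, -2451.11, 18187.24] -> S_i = 6.00*(-7.42)^i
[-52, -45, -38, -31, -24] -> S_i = -52 + 7*i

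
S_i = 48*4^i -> [48, 192, 768, 3072, 12288]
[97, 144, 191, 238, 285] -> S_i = 97 + 47*i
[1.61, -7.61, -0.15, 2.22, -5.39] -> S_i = Random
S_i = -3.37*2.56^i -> [-3.37, -8.63, -22.09, -56.54, -144.74]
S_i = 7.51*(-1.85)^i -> [7.51, -13.89, 25.7, -47.55, 87.97]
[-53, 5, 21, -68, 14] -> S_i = Random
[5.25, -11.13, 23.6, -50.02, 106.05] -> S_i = 5.25*(-2.12)^i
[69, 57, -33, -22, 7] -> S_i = Random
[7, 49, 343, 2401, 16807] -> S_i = 7*7^i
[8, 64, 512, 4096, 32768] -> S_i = 8*8^i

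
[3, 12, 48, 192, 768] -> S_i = 3*4^i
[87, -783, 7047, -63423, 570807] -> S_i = 87*-9^i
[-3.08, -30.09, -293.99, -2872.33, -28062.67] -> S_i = -3.08*9.77^i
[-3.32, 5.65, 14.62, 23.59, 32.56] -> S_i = -3.32 + 8.97*i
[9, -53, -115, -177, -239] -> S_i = 9 + -62*i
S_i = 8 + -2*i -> [8, 6, 4, 2, 0]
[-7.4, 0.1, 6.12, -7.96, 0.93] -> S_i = Random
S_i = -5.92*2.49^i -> [-5.92, -14.74, -36.7, -91.39, -227.57]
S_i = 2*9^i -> [2, 18, 162, 1458, 13122]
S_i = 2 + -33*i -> [2, -31, -64, -97, -130]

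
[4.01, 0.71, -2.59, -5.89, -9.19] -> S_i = 4.01 + -3.30*i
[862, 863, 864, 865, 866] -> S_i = 862 + 1*i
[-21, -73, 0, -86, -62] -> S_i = Random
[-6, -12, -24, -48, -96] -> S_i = -6*2^i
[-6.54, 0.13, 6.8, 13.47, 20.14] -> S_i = -6.54 + 6.67*i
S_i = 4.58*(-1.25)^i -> [4.58, -5.72, 7.16, -8.95, 11.18]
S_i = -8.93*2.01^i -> [-8.93, -17.95, -36.08, -72.52, -145.76]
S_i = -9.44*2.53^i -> [-9.44, -23.88, -60.42, -152.87, -386.77]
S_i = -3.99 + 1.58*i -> [-3.99, -2.41, -0.83, 0.75, 2.33]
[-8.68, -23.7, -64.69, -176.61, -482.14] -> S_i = -8.68*2.73^i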